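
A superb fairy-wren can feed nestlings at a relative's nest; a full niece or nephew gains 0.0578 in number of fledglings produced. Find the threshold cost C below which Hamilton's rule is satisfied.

0.01445

r to a full niece or nephew = 0.25 (full aunt/uncle↔niece/nephew: two paths of length 3 through the shared grandparent pair: r = 2·(1/2)^3 = 1/4).
Hamilton's rule: n·r·B > C, so the trait is favored while C < n·r·B = 1·0.25·0.0578 = 0.01445.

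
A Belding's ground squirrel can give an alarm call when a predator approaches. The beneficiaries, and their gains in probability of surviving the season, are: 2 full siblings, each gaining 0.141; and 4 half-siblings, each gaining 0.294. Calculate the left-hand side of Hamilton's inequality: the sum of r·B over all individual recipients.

r to a full sibling = 1/2 (full sibs share both parents — two paths of length 2: r = 2·(1/2)^2 = 1/2).
r to a half-sibling = 0.25 (half-sibs share one parent — one path of length 2: r = (1/2)^2 = 1/4).
Summing one r·B term per recipient: 2·0.5·0.141 + 4·0.25·0.294 = 0.435.

0.435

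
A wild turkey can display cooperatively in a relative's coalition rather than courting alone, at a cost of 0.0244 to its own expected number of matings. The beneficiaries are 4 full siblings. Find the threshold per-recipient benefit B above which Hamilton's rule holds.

r to a full sibling = 0.5 (full sibs share both parents — two paths of length 2: r = 2·(1/2)^2 = 1/2).
Hamilton's rule with n recipients of equal r: n·r·B > C, so B > C/(n·r) = 0.0244/(4·0.5) = 0.0122.

0.0122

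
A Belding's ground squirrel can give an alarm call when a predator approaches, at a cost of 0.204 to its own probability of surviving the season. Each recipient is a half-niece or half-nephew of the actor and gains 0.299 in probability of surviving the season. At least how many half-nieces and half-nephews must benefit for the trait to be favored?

6

r to a half-niece or half-nephew = 1/8 (half-aunt/uncle↔niece/nephew: one path of length 3: r = (1/2)^3 = 1/8).
Hamilton's rule: n·r·B > C  ⇒  n > C/(r·B) = 0.204/(0.125·0.299) = 5.458.
The smallest integer exceeding 5.458 is 6.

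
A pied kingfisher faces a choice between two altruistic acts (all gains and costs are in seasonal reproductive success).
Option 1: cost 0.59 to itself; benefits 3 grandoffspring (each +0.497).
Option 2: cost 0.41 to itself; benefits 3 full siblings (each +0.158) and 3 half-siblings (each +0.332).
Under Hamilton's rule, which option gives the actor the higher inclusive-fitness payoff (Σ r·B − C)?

Option 2

Option 1: r to a grandoffspring = 0.25.
Option 1: Σ r·B − C = (3·0.25·0.497) − 0.59 = -0.21725.
Option 2: r to a full sibling = 0.5.
Option 2: r to a half-sibling = 0.25.
Option 2: Σ r·B − C = (3·0.5·0.158 + 3·0.25·0.332) − 0.41 = 0.076.
Option 2 has the higher net inclusive-fitness payoff.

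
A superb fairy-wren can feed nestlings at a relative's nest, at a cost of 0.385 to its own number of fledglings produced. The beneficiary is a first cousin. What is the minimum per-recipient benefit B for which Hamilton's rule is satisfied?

3.08

r to a first cousin = 0.125 (first cousins share one grandparent pair — two paths of length 4: r = 2·(1/2)^4 = 1/8).
Hamilton's rule with n recipients of equal r: n·r·B > C, so B > C/(n·r) = 0.385/(1·0.125) = 3.08.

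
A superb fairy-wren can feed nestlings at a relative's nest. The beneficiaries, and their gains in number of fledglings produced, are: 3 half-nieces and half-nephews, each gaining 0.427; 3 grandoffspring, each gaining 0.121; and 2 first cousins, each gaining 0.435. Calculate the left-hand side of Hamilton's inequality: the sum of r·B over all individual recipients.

0.359625

r to a half-niece or half-nephew = 0.125 (half-aunt/uncle↔niece/nephew: one path of length 3: r = (1/2)^3 = 1/8).
r to a grandoffspring = 1/4 (two parent–offspring links: r = (1/2)^2 = 1/4).
r to a first cousin = 1/8 (first cousins share one grandparent pair — two paths of length 4: r = 2·(1/2)^4 = 1/8).
Summing one r·B term per recipient: 3·0.125·0.427 + 3·0.25·0.121 + 2·0.125·0.435 = 0.359625.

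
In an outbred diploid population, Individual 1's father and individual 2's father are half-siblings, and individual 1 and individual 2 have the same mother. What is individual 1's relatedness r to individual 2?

Independent pedigree routes through distinct common ancestors add.
Individual 1 and individual 2 are related in two ways: half first cousins through their fathers (r = 1/16) and half-sibs through their shared mother (r = 1/4).
r = 1/16 + 1/4 = 5/16 = 0.3125.

0.3125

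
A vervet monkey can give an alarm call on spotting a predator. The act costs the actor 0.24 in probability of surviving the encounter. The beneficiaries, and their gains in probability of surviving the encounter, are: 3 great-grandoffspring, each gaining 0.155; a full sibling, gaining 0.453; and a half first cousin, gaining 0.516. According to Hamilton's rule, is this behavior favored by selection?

Yes

Hamilton's rule: the trait is favored when the sum of r·B over every recipient exceeds the actor's cost C.
r to a great-grandoffspring = 1/8 (three parent–offspring links: r = (1/2)^3 = 1/8).
r to a full sibling = 0.5 (full sibs share both parents — two paths of length 2: r = 2·(1/2)^2 = 1/2).
r to a half first cousin = 1/16 (half first cousins share one grandparent — one path of length 4: r = (1/2)^4 = 1/16).
Summing one r·B term per recipient: 3·0.125·0.155 + 1·0.5·0.453 + 1·0.0625·0.516 = 0.316875.
0.316875 > 0.24: the indirect benefit exceeds the cost.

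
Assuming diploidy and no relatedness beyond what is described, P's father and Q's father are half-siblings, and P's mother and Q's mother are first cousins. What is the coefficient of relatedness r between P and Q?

0.09375

Relatedness sums over independent paths through distinct common ancestors.
P and Q are related in two ways: half first cousins through their fathers (r = 1/16) and second cousins through their mothers (r = 1/32).
r = 1/16 + 1/32 = 3/32 = 0.09375.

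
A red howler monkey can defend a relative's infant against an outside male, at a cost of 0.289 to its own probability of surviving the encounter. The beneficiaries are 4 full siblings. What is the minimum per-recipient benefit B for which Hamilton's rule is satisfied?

r to a full sibling = 0.5 (full sibs share both parents — two paths of length 2: r = 2·(1/2)^2 = 1/2).
Hamilton's rule with n recipients of equal r: n·r·B > C, so B > C/(n·r) = 0.289/(4·0.5) = 0.1445.

0.1445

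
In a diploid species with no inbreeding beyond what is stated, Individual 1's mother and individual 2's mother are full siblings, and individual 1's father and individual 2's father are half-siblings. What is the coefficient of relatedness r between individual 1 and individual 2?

0.1875

Wright's path rule: contributions from independent ancestry routes add.
Individual 1 and individual 2 are related in two ways: first cousins through their mothers (r = 1/8) and half first cousins through their fathers (r = 1/16).
r = 1/8 + 1/16 = 3/16 = 0.1875.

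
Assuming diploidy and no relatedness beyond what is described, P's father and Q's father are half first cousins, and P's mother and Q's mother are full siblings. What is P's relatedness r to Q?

With two independent routes of shared ancestry, r is the sum of the two contributions.
P and Q are related in two ways: half second cousins through their fathers (r = 1/64) and first cousins through their mothers (r = 1/8).
r = 1/64 + 1/8 = 0.140625.

0.140625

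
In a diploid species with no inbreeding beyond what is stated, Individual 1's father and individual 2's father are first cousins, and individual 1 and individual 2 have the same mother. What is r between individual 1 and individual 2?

0.28125

Relatedness sums over independent paths through distinct common ancestors.
Individual 1 and individual 2 are related in two ways: second cousins through their fathers (r = 1/32) and half-sibs through their shared mother (r = 1/4).
r = 1/32 + 1/4 = 0.28125.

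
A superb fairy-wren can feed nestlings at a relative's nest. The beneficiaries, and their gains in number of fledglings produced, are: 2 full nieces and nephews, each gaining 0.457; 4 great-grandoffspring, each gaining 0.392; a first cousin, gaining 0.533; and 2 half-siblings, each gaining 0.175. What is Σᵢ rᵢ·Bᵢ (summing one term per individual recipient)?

0.578625

r to a full niece or nephew = 0.25 (full aunt/uncle↔niece/nephew: two paths of length 3 through the shared grandparent pair: r = 2·(1/2)^3 = 1/4).
r to a great-grandoffspring = 0.125 (three parent–offspring links: r = (1/2)^3 = 1/8).
r to a first cousin = 0.125 (first cousins share one grandparent pair — two paths of length 4: r = 2·(1/2)^4 = 1/8).
r to a half-sibling = 0.25 (half-sibs share one parent — one path of length 2: r = (1/2)^2 = 1/4).
Summing one r·B term per recipient: 2·0.25·0.457 + 4·0.125·0.392 + 1·0.125·0.533 + 2·0.25·0.175 = 0.578625.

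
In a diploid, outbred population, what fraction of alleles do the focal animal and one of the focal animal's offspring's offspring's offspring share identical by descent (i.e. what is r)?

0.125

Each parent–offspring link contributes a factor of 1/2, and independent paths through distinct common ancestors add.
Three parent–offspring links: r = (1/2)^3 = 1/8.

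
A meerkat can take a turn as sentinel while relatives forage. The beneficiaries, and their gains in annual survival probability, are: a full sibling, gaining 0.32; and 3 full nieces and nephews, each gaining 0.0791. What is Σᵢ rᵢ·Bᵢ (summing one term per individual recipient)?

0.219325

r to a full sibling = 0.5 (full sibs share both parents — two paths of length 2: r = 2·(1/2)^2 = 1/2).
r to a full niece or nephew = 0.25 (full aunt/uncle↔niece/nephew: two paths of length 3 through the shared grandparent pair: r = 2·(1/2)^3 = 1/4).
Summing one r·B term per recipient: 1·0.5·0.32 + 3·0.25·0.0791 = 0.219325.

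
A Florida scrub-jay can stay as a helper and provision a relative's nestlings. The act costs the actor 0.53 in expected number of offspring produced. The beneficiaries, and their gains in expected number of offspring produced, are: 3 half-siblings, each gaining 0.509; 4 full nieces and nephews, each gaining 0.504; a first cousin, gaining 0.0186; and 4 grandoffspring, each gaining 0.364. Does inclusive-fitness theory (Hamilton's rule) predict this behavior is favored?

Yes

Hamilton's rule: the trait is favored when the sum of r·B over every recipient exceeds the actor's cost C.
r to a half-sibling = 1/4 (half-sibs share one parent — one path of length 2: r = (1/2)^2 = 1/4).
r to a full niece or nephew = 0.25 (full aunt/uncle↔niece/nephew: two paths of length 3 through the shared grandparent pair: r = 2·(1/2)^3 = 1/4).
r to a first cousin = 1/8 (first cousins share one grandparent pair — two paths of length 4: r = 2·(1/2)^4 = 1/8).
r to a grandoffspring = 1/4 (two parent–offspring links: r = (1/2)^2 = 1/4).
Summing one r·B term per recipient: 3·0.25·0.509 + 4·0.25·0.504 + 1·0.125·0.0186 + 4·0.25·0.364 = 1.252075.
1.252075 > 0.53: the indirect benefit exceeds the cost.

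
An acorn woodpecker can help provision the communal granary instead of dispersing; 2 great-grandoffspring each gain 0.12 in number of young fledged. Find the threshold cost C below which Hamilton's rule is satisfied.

r to a great-grandoffspring = 1/8 (three parent–offspring links: r = (1/2)^3 = 1/8).
Hamilton's rule: n·r·B > C, so the trait is favored while C < n·r·B = 2·0.125·0.12 = 0.03.

0.03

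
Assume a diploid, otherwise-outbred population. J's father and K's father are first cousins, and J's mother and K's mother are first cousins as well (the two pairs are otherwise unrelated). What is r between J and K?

Wright's path rule: contributions from independent ancestry routes add.
J and K are related in two ways: second cousins through their fathers (r = 1/32) and second cousins through their mothers (r = 1/32).
r = 1/32 + 1/32 = 0.0625.

0.0625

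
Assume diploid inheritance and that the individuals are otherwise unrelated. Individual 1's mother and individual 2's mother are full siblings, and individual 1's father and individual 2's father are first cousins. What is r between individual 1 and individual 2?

Wright's path rule: contributions from independent ancestry routes add.
Individual 1 and individual 2 are related in two ways: first cousins through their mothers (r = 1/8) and second cousins through their fathers (r = 1/32).
r = 1/8 + 1/32 = 0.15625.

0.15625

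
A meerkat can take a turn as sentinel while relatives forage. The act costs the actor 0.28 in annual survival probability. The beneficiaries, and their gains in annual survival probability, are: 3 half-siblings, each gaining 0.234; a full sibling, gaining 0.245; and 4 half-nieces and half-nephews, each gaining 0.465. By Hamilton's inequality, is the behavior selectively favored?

Hamilton's rule: the trait is favored when the sum of r·B over every recipient exceeds the actor's cost C.
r to a half-sibling = 1/4 (half-sibs share one parent — one path of length 2: r = (1/2)^2 = 1/4).
r to a full sibling = 1/2 (full sibs share both parents — two paths of length 2: r = 2·(1/2)^2 = 1/2).
r to a half-niece or half-nephew = 0.125 (half-aunt/uncle↔niece/nephew: one path of length 3: r = (1/2)^3 = 1/8).
Summing one r·B term per recipient: 3·0.25·0.234 + 1·0.5·0.245 + 4·0.125·0.465 = 0.5305.
0.5305 > 0.28: the indirect benefit exceeds the cost.

Yes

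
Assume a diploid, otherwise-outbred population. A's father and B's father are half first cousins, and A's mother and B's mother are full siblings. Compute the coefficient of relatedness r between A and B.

0.140625

Independent pedigree routes through distinct common ancestors add.
A and B are related in two ways: half second cousins through their fathers (r = 1/64) and first cousins through their mothers (r = 1/8).
r = 1/64 + 1/8 = 9/64 = 0.140625.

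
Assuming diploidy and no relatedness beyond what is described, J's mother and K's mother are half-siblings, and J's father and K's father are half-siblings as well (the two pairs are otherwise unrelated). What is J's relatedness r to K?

0.125

Independent pedigree routes through distinct common ancestors add.
J and K are related in two ways: half first cousins through their mothers (r = 1/16) and half first cousins through their fathers (r = 1/16).
r = 1/16 + 1/16 = 1/8 = 0.125.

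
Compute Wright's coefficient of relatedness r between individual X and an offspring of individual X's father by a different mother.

Each parent–offspring link contributes a factor of 1/2, and independent paths through distinct common ancestors add.
Half-sibs share one parent — one path of length 2: r = (1/2)^2 = 1/4.

0.25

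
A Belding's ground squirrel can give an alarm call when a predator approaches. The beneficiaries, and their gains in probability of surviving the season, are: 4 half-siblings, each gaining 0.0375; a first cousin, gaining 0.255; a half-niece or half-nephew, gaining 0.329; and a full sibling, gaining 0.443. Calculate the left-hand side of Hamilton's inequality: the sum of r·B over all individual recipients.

r to a half-sibling = 0.25 (half-sibs share one parent — one path of length 2: r = (1/2)^2 = 1/4).
r to a first cousin = 1/8 (first cousins share one grandparent pair — two paths of length 4: r = 2·(1/2)^4 = 1/8).
r to a half-niece or half-nephew = 0.125 (half-aunt/uncle↔niece/nephew: one path of length 3: r = (1/2)^3 = 1/8).
r to a full sibling = 1/2 (full sibs share both parents — two paths of length 2: r = 2·(1/2)^2 = 1/2).
Summing one r·B term per recipient: 4·0.25·0.0375 + 1·0.125·0.255 + 1·0.125·0.329 + 1·0.5·0.443 = 0.332.

0.332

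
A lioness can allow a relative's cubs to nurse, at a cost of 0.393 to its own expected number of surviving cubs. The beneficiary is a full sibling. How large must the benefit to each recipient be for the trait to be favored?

r to a full sibling = 1/2 (full sibs share both parents — two paths of length 2: r = 2·(1/2)^2 = 1/2).
Hamilton's rule with n recipients of equal r: n·r·B > C, so B > C/(n·r) = 0.393/(1·0.5) = 0.786.

0.786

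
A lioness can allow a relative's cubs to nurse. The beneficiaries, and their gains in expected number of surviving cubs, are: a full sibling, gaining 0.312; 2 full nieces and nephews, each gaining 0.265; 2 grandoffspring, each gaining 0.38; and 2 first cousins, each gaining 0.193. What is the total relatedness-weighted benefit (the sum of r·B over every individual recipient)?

r to a full sibling = 0.5 (full sibs share both parents — two paths of length 2: r = 2·(1/2)^2 = 1/2).
r to a full niece or nephew = 0.25 (full aunt/uncle↔niece/nephew: two paths of length 3 through the shared grandparent pair: r = 2·(1/2)^3 = 1/4).
r to a grandoffspring = 1/4 (two parent–offspring links: r = (1/2)^2 = 1/4).
r to a first cousin = 0.125 (first cousins share one grandparent pair — two paths of length 4: r = 2·(1/2)^4 = 1/8).
Summing one r·B term per recipient: 1·0.5·0.312 + 2·0.25·0.265 + 2·0.25·0.38 + 2·0.125·0.193 = 0.52675.

0.52675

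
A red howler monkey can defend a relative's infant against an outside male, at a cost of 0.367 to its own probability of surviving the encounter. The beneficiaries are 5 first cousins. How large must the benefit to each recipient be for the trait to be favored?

r to a first cousin = 1/8 (first cousins share one grandparent pair — two paths of length 4: r = 2·(1/2)^4 = 1/8).
Hamilton's rule with n recipients of equal r: n·r·B > C, so B > C/(n·r) = 0.367/(5·0.125) = 0.5872.

0.5872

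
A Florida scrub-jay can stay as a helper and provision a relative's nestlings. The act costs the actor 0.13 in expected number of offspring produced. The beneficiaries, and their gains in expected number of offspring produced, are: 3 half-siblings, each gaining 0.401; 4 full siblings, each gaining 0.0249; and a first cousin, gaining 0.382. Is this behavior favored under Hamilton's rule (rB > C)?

Yes

Hamilton's rule: the trait is favored when the sum of r·B over every recipient exceeds the actor's cost C.
r to a half-sibling = 1/4 (half-sibs share one parent — one path of length 2: r = (1/2)^2 = 1/4).
r to a full sibling = 0.5 (full sibs share both parents — two paths of length 2: r = 2·(1/2)^2 = 1/2).
r to a first cousin = 0.125 (first cousins share one grandparent pair — two paths of length 4: r = 2·(1/2)^4 = 1/8).
Summing one r·B term per recipient: 3·0.25·0.401 + 4·0.5·0.0249 + 1·0.125·0.382 = 0.3983.
0.3983 > 0.13: the indirect benefit exceeds the cost.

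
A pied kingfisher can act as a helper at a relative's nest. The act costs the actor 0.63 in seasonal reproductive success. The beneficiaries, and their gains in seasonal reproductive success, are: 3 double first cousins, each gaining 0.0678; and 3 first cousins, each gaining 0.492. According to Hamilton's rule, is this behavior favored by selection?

Hamilton's rule: the trait is favored when the sum of r·B over every recipient exceeds the actor's cost C.
r to a double first cousin = 0.25 (double first cousins share both grandparent pairs — four paths of length 4: r = 4·(1/2)^4 = 1/4).
r to a first cousin = 1/8 (first cousins share one grandparent pair — two paths of length 4: r = 2·(1/2)^4 = 1/8).
Summing one r·B term per recipient: 3·0.25·0.0678 + 3·0.125·0.492 = 0.23535.
0.23535 < 0.63: the indirect benefit is less than the cost.

No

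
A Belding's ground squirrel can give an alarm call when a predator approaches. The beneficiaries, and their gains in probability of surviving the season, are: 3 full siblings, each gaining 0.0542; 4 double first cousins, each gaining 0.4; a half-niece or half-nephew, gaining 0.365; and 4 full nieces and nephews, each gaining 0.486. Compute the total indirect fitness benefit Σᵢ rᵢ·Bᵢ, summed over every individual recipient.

r to a full sibling = 1/2 (full sibs share both parents — two paths of length 2: r = 2·(1/2)^2 = 1/2).
r to a double first cousin = 1/4 (double first cousins share both grandparent pairs — four paths of length 4: r = 4·(1/2)^4 = 1/4).
r to a half-niece or half-nephew = 1/8 (half-aunt/uncle↔niece/nephew: one path of length 3: r = (1/2)^3 = 1/8).
r to a full niece or nephew = 1/4 (full aunt/uncle↔niece/nephew: two paths of length 3 through the shared grandparent pair: r = 2·(1/2)^3 = 1/4).
Summing one r·B term per recipient: 3·0.5·0.0542 + 4·0.25·0.4 + 1·0.125·0.365 + 4·0.25·0.486 = 1.012925.

1.012925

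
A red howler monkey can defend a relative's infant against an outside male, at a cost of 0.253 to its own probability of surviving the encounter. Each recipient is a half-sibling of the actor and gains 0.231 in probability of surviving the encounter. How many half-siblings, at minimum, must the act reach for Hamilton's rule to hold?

5

r to a half-sibling = 0.25 (half-sibs share one parent — one path of length 2: r = (1/2)^2 = 1/4).
Hamilton's rule: n·r·B > C  ⇒  n > C/(r·B) = 0.253/(0.25·0.231) = 4.381.
The smallest integer exceeding 4.381 is 5.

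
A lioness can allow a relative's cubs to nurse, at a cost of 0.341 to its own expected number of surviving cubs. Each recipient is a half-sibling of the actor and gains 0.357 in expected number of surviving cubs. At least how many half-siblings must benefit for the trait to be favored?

4

r to a half-sibling = 1/4 (half-sibs share one parent — one path of length 2: r = (1/2)^2 = 1/4).
Hamilton's rule: n·r·B > C  ⇒  n > C/(r·B) = 0.341/(0.25·0.357) = 3.821.
The smallest integer exceeding 3.821 is 4.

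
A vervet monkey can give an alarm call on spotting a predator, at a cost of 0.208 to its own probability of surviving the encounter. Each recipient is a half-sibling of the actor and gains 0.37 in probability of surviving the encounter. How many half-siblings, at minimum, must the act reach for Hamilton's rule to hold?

3

r to a half-sibling = 0.25 (half-sibs share one parent — one path of length 2: r = (1/2)^2 = 1/4).
Hamilton's rule: n·r·B > C  ⇒  n > C/(r·B) = 0.208/(0.25·0.37) = 2.249.
The smallest integer exceeding 2.249 is 3.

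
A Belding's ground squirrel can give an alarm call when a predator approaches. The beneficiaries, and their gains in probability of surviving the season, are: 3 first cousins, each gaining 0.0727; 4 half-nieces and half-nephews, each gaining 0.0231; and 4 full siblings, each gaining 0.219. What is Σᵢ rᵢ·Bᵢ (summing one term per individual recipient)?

r to a first cousin = 1/8 (first cousins share one grandparent pair — two paths of length 4: r = 2·(1/2)^4 = 1/8).
r to a half-niece or half-nephew = 1/8 (half-aunt/uncle↔niece/nephew: one path of length 3: r = (1/2)^3 = 1/8).
r to a full sibling = 1/2 (full sibs share both parents — two paths of length 2: r = 2·(1/2)^2 = 1/2).
Summing one r·B term per recipient: 3·0.125·0.0727 + 4·0.125·0.0231 + 4·0.5·0.219 = 0.4768125.

0.4768125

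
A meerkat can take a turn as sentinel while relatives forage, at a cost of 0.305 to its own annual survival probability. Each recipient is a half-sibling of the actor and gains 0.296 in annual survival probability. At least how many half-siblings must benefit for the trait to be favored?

5

r to a half-sibling = 1/4 (half-sibs share one parent — one path of length 2: r = (1/2)^2 = 1/4).
Hamilton's rule: n·r·B > C  ⇒  n > C/(r·B) = 0.305/(0.25·0.296) = 4.122.
The smallest integer exceeding 4.122 is 5.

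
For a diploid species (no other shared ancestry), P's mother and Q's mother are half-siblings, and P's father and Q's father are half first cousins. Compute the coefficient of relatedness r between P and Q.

0.078125

With two independent routes of shared ancestry, r is the sum of the two contributions.
P and Q are related in two ways: half first cousins through their mothers (r = 1/16) and half second cousins through their fathers (r = 1/64).
r = 1/16 + 1/64 = 0.078125.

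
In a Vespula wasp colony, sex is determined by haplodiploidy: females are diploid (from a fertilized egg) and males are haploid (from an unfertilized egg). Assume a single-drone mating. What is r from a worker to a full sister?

0.75

Haplodiploid full sisters inherit their father's entire haploid genome identically (contributing 1/2) and on average half of their mother's contribution (1/2 · 1/2 = 1/4); r = 1/2 + 1/4 = 3/4.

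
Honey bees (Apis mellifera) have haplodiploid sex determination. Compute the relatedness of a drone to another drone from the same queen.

Haploid brothers each carry a random half of the queen's diploid genome, so on average they share half: r = 1/2.

0.5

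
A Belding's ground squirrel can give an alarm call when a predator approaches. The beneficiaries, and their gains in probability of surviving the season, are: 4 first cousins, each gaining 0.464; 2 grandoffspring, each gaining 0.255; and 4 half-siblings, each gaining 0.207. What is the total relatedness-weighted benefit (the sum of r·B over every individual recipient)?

0.5665

r to a first cousin = 0.125 (first cousins share one grandparent pair — two paths of length 4: r = 2·(1/2)^4 = 1/8).
r to a grandoffspring = 0.25 (two parent–offspring links: r = (1/2)^2 = 1/4).
r to a half-sibling = 1/4 (half-sibs share one parent — one path of length 2: r = (1/2)^2 = 1/4).
Summing one r·B term per recipient: 4·0.125·0.464 + 2·0.25·0.255 + 4·0.25·0.207 = 0.5665.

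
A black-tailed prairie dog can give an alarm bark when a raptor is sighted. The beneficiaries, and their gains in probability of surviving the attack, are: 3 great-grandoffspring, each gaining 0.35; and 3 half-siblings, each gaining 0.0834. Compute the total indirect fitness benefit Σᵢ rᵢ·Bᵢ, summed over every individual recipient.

0.1938

r to a great-grandoffspring = 1/8 (three parent–offspring links: r = (1/2)^3 = 1/8).
r to a half-sibling = 1/4 (half-sibs share one parent — one path of length 2: r = (1/2)^2 = 1/4).
Summing one r·B term per recipient: 3·0.125·0.35 + 3·0.25·0.0834 = 0.1938.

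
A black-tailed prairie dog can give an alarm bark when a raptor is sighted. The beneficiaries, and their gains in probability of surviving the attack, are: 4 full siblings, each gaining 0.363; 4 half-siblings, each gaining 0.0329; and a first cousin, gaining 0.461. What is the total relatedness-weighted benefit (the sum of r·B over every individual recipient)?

0.816525

r to a full sibling = 0.5 (full sibs share both parents — two paths of length 2: r = 2·(1/2)^2 = 1/2).
r to a half-sibling = 0.25 (half-sibs share one parent — one path of length 2: r = (1/2)^2 = 1/4).
r to a first cousin = 0.125 (first cousins share one grandparent pair — two paths of length 4: r = 2·(1/2)^4 = 1/8).
Summing one r·B term per recipient: 4·0.5·0.363 + 4·0.25·0.0329 + 1·0.125·0.461 = 0.816525.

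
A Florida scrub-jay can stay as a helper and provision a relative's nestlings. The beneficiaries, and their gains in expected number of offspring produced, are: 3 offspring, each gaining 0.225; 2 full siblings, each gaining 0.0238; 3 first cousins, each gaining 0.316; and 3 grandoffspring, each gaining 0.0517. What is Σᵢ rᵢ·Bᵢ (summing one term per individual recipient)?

0.518575

r to an offspring = 1/2 (one parent–offspring link: r = (1/2)^1 = 1/2).
r to a full sibling = 0.5 (full sibs share both parents — two paths of length 2: r = 2·(1/2)^2 = 1/2).
r to a first cousin = 1/8 (first cousins share one grandparent pair — two paths of length 4: r = 2·(1/2)^4 = 1/8).
r to a grandoffspring = 0.25 (two parent–offspring links: r = (1/2)^2 = 1/4).
Summing one r·B term per recipient: 3·0.5·0.225 + 2·0.5·0.0238 + 3·0.125·0.316 + 3·0.25·0.0517 = 0.518575.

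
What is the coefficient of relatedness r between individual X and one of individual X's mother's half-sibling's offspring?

Each parent–offspring link contributes a factor of 1/2, and independent paths through distinct common ancestors add.
Half first cousins share one grandparent — one path of length 4: r = (1/2)^4 = 1/16.

0.0625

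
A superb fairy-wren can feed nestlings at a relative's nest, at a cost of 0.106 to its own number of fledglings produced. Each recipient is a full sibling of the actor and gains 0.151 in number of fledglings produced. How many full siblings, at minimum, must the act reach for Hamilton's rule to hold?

r to a full sibling = 1/2 (full sibs share both parents — two paths of length 2: r = 2·(1/2)^2 = 1/2).
Hamilton's rule: n·r·B > C  ⇒  n > C/(r·B) = 0.106/(0.5·0.151) = 1.404.
The smallest integer exceeding 1.404 is 2.

2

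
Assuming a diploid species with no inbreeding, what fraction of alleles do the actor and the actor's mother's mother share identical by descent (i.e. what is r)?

Each parent–offspring link contributes a factor of 1/2, and independent paths through distinct common ancestors add.
Two parent–offspring links: r = (1/2)^2 = 1/4.

0.25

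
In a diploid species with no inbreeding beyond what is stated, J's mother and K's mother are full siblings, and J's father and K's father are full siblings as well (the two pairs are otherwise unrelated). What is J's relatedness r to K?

0.25

Relatedness sums over independent paths through distinct common ancestors.
J and K are related in two ways: first cousins through their mothers (r = 1/8) and first cousins through their fathers (r = 1/8) — i.e. double first cousins.
r = 1/8 + 1/8 = 1/4 = 0.25.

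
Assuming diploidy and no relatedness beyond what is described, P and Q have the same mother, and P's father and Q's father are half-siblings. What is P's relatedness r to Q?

With two independent routes of shared ancestry, r is the sum of the two contributions.
P and Q are related in two ways: half-sibs through their shared mother (r = 1/4) and half first cousins through their fathers (r = 1/16).
r = 1/4 + 1/16 = 5/16 = 0.3125.

0.3125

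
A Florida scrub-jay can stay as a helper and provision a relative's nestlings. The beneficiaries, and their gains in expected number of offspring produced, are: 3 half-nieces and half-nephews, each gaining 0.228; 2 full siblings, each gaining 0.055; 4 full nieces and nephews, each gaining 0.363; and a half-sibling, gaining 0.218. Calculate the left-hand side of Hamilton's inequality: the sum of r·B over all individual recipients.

r to a half-niece or half-nephew = 0.125 (half-aunt/uncle↔niece/nephew: one path of length 3: r = (1/2)^3 = 1/8).
r to a full sibling = 0.5 (full sibs share both parents — two paths of length 2: r = 2·(1/2)^2 = 1/2).
r to a full niece or nephew = 0.25 (full aunt/uncle↔niece/nephew: two paths of length 3 through the shared grandparent pair: r = 2·(1/2)^3 = 1/4).
r to a half-sibling = 0.25 (half-sibs share one parent — one path of length 2: r = (1/2)^2 = 1/4).
Summing one r·B term per recipient: 3·0.125·0.228 + 2·0.5·0.055 + 4·0.25·0.363 + 1·0.25·0.218 = 0.558.

0.558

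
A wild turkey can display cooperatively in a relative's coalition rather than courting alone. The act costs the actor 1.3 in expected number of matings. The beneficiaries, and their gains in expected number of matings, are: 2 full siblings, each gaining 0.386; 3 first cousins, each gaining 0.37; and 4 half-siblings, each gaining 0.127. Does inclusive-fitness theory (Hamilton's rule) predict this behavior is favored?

Hamilton's rule: the trait is favored when the sum of r·B over every recipient exceeds the actor's cost C.
r to a full sibling = 0.5 (full sibs share both parents — two paths of length 2: r = 2·(1/2)^2 = 1/2).
r to a first cousin = 1/8 (first cousins share one grandparent pair — two paths of length 4: r = 2·(1/2)^4 = 1/8).
r to a half-sibling = 1/4 (half-sibs share one parent — one path of length 2: r = (1/2)^2 = 1/4).
Summing one r·B term per recipient: 2·0.5·0.386 + 3·0.125·0.37 + 4·0.25·0.127 = 0.65175.
0.65175 < 1.3: the indirect benefit is less than the cost.

No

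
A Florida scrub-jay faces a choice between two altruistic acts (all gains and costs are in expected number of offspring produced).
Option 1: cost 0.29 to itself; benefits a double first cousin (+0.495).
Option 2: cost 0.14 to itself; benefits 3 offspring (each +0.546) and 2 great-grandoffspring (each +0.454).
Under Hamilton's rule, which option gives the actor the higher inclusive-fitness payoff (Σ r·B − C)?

Option 2

Option 1: r to a double first cousin = 0.25.
Option 1: Σ r·B − C = (1·0.25·0.495) − 0.29 = -0.16625.
Option 2: r to an offspring = 0.5.
Option 2: r to a great-grandoffspring = 0.125.
Option 2: Σ r·B − C = (3·0.5·0.546 + 2·0.125·0.454) − 0.14 = 0.7925.
Option 2 has the higher net inclusive-fitness payoff.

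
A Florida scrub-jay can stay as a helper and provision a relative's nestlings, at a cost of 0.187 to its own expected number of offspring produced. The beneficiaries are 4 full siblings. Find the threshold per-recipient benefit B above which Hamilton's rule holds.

0.0935

r to a full sibling = 1/2 (full sibs share both parents — two paths of length 2: r = 2·(1/2)^2 = 1/2).
Hamilton's rule with n recipients of equal r: n·r·B > C, so B > C/(n·r) = 0.187/(4·0.5) = 0.0935.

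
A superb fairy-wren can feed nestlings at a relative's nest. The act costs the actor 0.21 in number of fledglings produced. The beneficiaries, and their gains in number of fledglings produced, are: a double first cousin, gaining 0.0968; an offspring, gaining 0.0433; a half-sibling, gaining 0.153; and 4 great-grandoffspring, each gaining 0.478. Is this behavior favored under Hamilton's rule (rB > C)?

Hamilton's rule: the trait is favored when the sum of r·B over every recipient exceeds the actor's cost C.
r to a double first cousin = 0.25 (double first cousins share both grandparent pairs — four paths of length 4: r = 4·(1/2)^4 = 1/4).
r to an offspring = 1/2 (one parent–offspring link: r = (1/2)^1 = 1/2).
r to a half-sibling = 0.25 (half-sibs share one parent — one path of length 2: r = (1/2)^2 = 1/4).
r to a great-grandoffspring = 1/8 (three parent–offspring links: r = (1/2)^3 = 1/8).
Summing one r·B term per recipient: 1·0.25·0.0968 + 1·0.5·0.0433 + 1·0.25·0.153 + 4·0.125·0.478 = 0.3231.
0.3231 > 0.21: the indirect benefit exceeds the cost.

Yes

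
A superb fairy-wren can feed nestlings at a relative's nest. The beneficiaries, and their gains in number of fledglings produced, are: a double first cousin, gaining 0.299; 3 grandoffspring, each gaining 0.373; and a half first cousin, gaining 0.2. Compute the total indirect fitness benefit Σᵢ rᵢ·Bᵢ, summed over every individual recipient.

0.367

r to a double first cousin = 1/4 (double first cousins share both grandparent pairs — four paths of length 4: r = 4·(1/2)^4 = 1/4).
r to a grandoffspring = 1/4 (two parent–offspring links: r = (1/2)^2 = 1/4).
r to a half first cousin = 1/16 (half first cousins share one grandparent — one path of length 4: r = (1/2)^4 = 1/16).
Summing one r·B term per recipient: 1·0.25·0.299 + 3·0.25·0.373 + 1·0.0625·0.2 = 0.367.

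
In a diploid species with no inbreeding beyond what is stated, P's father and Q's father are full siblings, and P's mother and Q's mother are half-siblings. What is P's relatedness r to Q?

Wright's path rule: contributions from independent ancestry routes add.
P and Q are related in two ways: first cousins through their fathers (r = 1/8) and half first cousins through their mothers (r = 1/16).
r = 1/8 + 1/16 = 3/16 = 0.1875.

0.1875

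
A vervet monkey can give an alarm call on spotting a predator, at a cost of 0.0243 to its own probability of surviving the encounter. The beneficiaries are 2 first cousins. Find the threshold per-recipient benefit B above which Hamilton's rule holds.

0.0972

r to a first cousin = 1/8 (first cousins share one grandparent pair — two paths of length 4: r = 2·(1/2)^4 = 1/8).
Hamilton's rule with n recipients of equal r: n·r·B > C, so B > C/(n·r) = 0.0243/(2·0.125) = 0.0972.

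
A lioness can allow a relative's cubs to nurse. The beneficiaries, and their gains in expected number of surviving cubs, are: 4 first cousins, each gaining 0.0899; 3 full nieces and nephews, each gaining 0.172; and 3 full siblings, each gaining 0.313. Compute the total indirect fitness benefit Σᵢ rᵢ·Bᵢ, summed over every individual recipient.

0.64345

r to a first cousin = 0.125 (first cousins share one grandparent pair — two paths of length 4: r = 2·(1/2)^4 = 1/8).
r to a full niece or nephew = 1/4 (full aunt/uncle↔niece/nephew: two paths of length 3 through the shared grandparent pair: r = 2·(1/2)^3 = 1/4).
r to a full sibling = 1/2 (full sibs share both parents — two paths of length 2: r = 2·(1/2)^2 = 1/2).
Summing one r·B term per recipient: 4·0.125·0.0899 + 3·0.25·0.172 + 3·0.5·0.313 = 0.64345.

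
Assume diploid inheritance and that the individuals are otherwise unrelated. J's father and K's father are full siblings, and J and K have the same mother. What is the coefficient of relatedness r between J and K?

Relatedness sums over independent paths through distinct common ancestors.
J and K are related in two ways: first cousins through their fathers (r = 1/8) and half-sibs through their shared mother (r = 1/4).
r = 1/8 + 1/4 = 0.375.

0.375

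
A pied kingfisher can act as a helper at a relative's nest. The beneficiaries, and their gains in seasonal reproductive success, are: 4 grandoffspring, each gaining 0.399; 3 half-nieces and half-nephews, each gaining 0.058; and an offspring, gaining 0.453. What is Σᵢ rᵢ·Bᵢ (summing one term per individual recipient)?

r to a grandoffspring = 0.25 (two parent–offspring links: r = (1/2)^2 = 1/4).
r to a half-niece or half-nephew = 1/8 (half-aunt/uncle↔niece/nephew: one path of length 3: r = (1/2)^3 = 1/8).
r to an offspring = 0.5 (one parent–offspring link: r = (1/2)^1 = 1/2).
Summing one r·B term per recipient: 4·0.25·0.399 + 3·0.125·0.058 + 1·0.5·0.453 = 0.64725.

0.64725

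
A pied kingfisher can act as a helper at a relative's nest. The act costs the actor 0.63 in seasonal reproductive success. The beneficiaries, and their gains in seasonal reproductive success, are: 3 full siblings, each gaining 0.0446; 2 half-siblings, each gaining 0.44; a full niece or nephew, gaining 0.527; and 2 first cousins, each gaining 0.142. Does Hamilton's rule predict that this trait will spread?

Hamilton's rule: the trait is favored when the sum of r·B over every recipient exceeds the actor's cost C.
r to a full sibling = 1/2 (full sibs share both parents — two paths of length 2: r = 2·(1/2)^2 = 1/2).
r to a half-sibling = 0.25 (half-sibs share one parent — one path of length 2: r = (1/2)^2 = 1/4).
r to a full niece or nephew = 1/4 (full aunt/uncle↔niece/nephew: two paths of length 3 through the shared grandparent pair: r = 2·(1/2)^3 = 1/4).
r to a first cousin = 0.125 (first cousins share one grandparent pair — two paths of length 4: r = 2·(1/2)^4 = 1/8).
Summing one r·B term per recipient: 3·0.5·0.0446 + 2·0.25·0.44 + 1·0.25·0.527 + 2·0.125·0.142 = 0.45415.
0.45415 < 0.63: the indirect benefit is less than the cost.

No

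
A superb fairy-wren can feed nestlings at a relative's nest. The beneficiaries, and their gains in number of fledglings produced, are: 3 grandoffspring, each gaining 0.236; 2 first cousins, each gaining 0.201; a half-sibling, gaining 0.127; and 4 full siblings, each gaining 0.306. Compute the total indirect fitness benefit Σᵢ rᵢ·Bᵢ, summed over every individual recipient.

r to a grandoffspring = 1/4 (two parent–offspring links: r = (1/2)^2 = 1/4).
r to a first cousin = 1/8 (first cousins share one grandparent pair — two paths of length 4: r = 2·(1/2)^4 = 1/8).
r to a half-sibling = 1/4 (half-sibs share one parent — one path of length 2: r = (1/2)^2 = 1/4).
r to a full sibling = 0.5 (full sibs share both parents — two paths of length 2: r = 2·(1/2)^2 = 1/2).
Summing one r·B term per recipient: 3·0.25·0.236 + 2·0.125·0.201 + 1·0.25·0.127 + 4·0.5·0.306 = 0.871.

0.871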